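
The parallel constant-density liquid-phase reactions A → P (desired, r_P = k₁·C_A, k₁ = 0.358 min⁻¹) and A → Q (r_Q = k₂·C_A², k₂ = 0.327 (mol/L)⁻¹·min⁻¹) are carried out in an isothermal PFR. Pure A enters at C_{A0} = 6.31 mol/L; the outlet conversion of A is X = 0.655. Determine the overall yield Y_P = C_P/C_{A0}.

0.142

C_A = C_{A0}(1−X) = 2.177 mol/L.
Along a PFR/batch, dC_P/dC_A = −r_P/(r_P+r_Q) = −k₁/(k₁+k₂·C_A).
Integrating from C_{A0} to C_A: C_P = (0.358/0.327)·ln[(0.358+0.327·6.31)/(0.358+0.327·2.18)] = 1.095·ln(2.421/1.070) = 0.8942 mol/L.
Y_P = C_P/C_{A0} = 0.8942/6.31 = 0.142.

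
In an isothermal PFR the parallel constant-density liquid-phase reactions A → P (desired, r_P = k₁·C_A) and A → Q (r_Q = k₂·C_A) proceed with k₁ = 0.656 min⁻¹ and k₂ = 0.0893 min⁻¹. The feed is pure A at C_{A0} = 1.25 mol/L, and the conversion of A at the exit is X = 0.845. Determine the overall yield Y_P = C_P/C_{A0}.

C_A = C_{A0}(1−X) = 0.1938 mol/L.
Both paths are first order in A, so the instantaneous fraction to P is constant: dC_P/d(−C_A) = k₁/(k₁+k₂) = 0.8802.
C_P = 0.8802·(C_{A0}−C_A) = 0.8802×1.056 = 0.930 mol/L.
Y_P = C_P/C_{A0} = 0.9297/1.25 = 0.744.

0.744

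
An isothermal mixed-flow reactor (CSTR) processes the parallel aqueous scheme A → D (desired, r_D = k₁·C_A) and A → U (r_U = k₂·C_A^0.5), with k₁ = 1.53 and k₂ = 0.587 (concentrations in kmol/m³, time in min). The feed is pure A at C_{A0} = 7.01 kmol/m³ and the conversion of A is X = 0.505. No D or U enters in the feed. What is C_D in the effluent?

Exit C_A = C_{A0}(1−X) = 7.01×0.495 = 3.470 kmol/m³.
In a CSTR the entire volume is at exit conditions, so r_D = 1.53×3.470 = 5.309 and r_U = 0.587×3.470^0.5 = 1.093.
Fraction of consumed A going to D: r_D/(r_D+r_U) = 0.8292.
C_D = 0.8292·C_{A0}·X = 0.8292×7.01×0.505 = 2.94 kmol/m³.

2.94 kmol/m³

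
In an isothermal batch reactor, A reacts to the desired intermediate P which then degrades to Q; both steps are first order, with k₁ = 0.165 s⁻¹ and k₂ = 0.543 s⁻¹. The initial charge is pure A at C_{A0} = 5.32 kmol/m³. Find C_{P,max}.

0.961 kmol/m³

For a first-order series the maximum intermediate yield is C_{P,max}/C_{A0} = (k₁/k₂)^[k₂/(k₂−k₁)].
= (0.165/0.543)^(0.543/(0.543−0.165)) = (0.3039)^(1.437) = 0.1807.
C_{P,max} = 0.1807×5.32 = 0.961 kmol/m³.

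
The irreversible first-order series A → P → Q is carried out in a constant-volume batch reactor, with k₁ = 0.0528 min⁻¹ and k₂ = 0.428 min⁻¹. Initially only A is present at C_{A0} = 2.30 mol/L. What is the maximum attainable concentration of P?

0.211 mol/L

Evaluating C_P at t_opt = ln(k₂/k₁)/(k₂−k₁) gives C_{P,max}/C_{A0} = (k₁/k₂)^[k₂/(k₂−k₁)].
= (0.0528/0.428)^(0.428/(0.428−0.0528)) = (0.1234)^(1.141) = 0.09190.
C_{P,max} = 0.09190×2.30 = 0.211 mol/L.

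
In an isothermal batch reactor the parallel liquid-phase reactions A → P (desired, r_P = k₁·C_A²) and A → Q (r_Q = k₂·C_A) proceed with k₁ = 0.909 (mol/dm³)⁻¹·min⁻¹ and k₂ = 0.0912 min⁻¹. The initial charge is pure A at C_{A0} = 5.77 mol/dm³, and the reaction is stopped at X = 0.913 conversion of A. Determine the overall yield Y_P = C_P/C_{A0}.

C_A = C_{A0}(1−X) = 0.5020 mol/dm³.
Along a PFR/batch, dC_Q/dC_A = −r_Q/(r_P+r_Q) = −k₂/(k₂+k₁·C_A).
Integrating from C_{A0} to C_A: C_Q = (0.0912/0.909)·ln[(0.0912+0.909·5.77)/(0.0912+0.909·0.502)] = 0.1003·ln(5.336/0.5475) = 0.2284 mol/dm³.
Then C_P = (C_{A0}−C_A) − C_Q = 5.268 − 0.2284 = 5.040 mol/dm³.
Y_P = C_P/C_{A0} = 5.040/5.77 = 0.873.

0.873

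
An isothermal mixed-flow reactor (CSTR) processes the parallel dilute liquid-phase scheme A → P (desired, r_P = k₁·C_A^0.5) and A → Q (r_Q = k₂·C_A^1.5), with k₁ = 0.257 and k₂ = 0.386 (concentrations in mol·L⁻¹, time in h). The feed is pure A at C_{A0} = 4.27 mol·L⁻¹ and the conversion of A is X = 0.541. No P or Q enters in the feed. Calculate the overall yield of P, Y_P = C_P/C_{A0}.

0.137

Exit C_A = C_{A0}(1−X) = 4.27×0.459 = 1.960 mol·L⁻¹.
Rates in a CSTR are evaluated at the outlet concentration: r_P = 0.257×1.960^0.5 = 0.3598, r_Q = 0.386×1.960^1.5 = 1.059.
Fraction of consumed A going to P: r_P/(r_P+r_Q) = 0.2536.
C_P = 0.2536·C_{A0}·X = 0.2536×4.27×0.541 = 0.586 mol·L⁻¹; Y_P = C_P/C_{A0} = 0.137.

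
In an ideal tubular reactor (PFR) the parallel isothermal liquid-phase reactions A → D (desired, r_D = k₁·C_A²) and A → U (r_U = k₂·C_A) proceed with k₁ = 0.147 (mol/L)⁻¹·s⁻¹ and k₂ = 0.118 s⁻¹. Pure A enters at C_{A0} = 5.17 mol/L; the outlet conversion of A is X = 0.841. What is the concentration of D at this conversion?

3.30 mol/L

C_A = C_{A0}(1−X) = 0.8220 mol/L.
Along a PFR/batch, dC_U/dC_A = −r_U/(r_D+r_U) = −k₂/(k₂+k₁·C_A).
Integrating from C_{A0} to C_A: C_U = (0.118/0.147)·ln[(0.118+0.147·5.17)/(0.118+0.147·0.822)] = 0.8027·ln(0.8780/0.2388) = 1.045 mol/L.
Then C_D = (C_{A0}−C_A) − C_U = 4.348 − 1.045 = 3.303 mol/L.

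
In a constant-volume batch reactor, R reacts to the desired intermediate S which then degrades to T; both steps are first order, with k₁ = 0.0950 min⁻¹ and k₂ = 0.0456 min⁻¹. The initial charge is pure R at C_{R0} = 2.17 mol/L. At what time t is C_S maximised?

Setting dC_S/dt = 0 gives t_opt = ln(k₂/k₁)/(k₂−k₁).
= ln(0.0456/0.0950)/(0.0456−0.0950) = ln(0.4800)/-0.04940 = -0.7340/-0.04940 = 14.9 min.

14.9 min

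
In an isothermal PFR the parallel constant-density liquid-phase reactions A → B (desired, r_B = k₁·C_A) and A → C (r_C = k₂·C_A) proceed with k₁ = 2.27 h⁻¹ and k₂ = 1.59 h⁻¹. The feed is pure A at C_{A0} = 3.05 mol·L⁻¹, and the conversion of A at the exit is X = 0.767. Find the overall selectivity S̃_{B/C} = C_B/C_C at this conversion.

C_A = C_{A0}(1−X) = 0.7106 mol·L⁻¹.
Both paths are first order in A, so the instantaneous fraction to B is constant: dC_B/d(−C_A) = k₁/(k₁+k₂) = 0.5881.
C_B = 0.5881·(C_{A0}−C_A) = 0.5881×2.339 = 1.38 mol·L⁻¹.
C_C = (C_{A0}−C_A)−C_B = 0.9636 mol·L⁻¹; S̃_{B/C} = 1.376/0.9636 = 1.43.

1.43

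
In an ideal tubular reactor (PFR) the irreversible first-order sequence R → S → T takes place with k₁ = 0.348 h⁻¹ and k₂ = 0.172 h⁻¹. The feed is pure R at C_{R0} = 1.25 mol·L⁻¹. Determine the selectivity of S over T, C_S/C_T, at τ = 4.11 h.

Solving the coupled first-order balances gives C_S(τ) = [k₁/(k₂−k₁)]·C_{R0}·(e^(−k₁τ) − e^(−k₂τ)).
e^(−k₁τ) = e^(−0.348×4.11) = e^(−1.430) = 0.2392; e^(−k₂τ) = e^(−0.7069) = 0.4932.
C_S = 0.348×1.25/(0.172−0.348) × (0.2392−0.4932) = (-2.472)×(-0.2539) = 0.6276 mol·L⁻¹.
C_R = C_{R0}e^(−k₁τ) = 0.2991 mol·L⁻¹, so C_T = C_{R0}−C_R−C_S = 0.3234 mol·L⁻¹; C_S/C_T = 1.94.

1.94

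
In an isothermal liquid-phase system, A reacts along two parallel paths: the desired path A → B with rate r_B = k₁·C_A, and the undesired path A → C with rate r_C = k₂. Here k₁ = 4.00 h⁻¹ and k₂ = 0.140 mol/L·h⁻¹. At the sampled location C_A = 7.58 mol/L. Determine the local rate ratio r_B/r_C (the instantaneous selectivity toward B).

217

S_{B/C} = r_B/r_C = (k₁·C_A)/(k₂) = (k₁/k₂)·C_A.
= (4.00×7.580) / (0.140) = 30.32/0.1400 = 217.
Since the desired path is higher order in A, keeping C_A high (PFR or concentrated feed) favours B.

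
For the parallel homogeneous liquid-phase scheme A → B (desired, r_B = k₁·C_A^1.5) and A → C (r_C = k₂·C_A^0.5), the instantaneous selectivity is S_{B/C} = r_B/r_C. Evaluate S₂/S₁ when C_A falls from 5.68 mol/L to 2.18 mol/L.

0.384

S_{B/C} = (k₁/k₂)·C_A, so S₂/S₁ = (C_{A,2}/C_{A,1}).
= 2.18/5.68 = 0.384.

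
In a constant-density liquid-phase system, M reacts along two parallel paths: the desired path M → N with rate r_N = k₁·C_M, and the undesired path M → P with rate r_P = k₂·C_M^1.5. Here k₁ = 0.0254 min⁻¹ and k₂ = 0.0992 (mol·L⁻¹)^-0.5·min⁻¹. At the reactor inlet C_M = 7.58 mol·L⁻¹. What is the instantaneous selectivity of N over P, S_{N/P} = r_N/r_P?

S_{N/P} = r_N/r_P = (k₁·C_M)/(k₂·C_M^1.5) = (k₁/k₂)·C_M^-0.5.
= (0.0254×7.580) / (0.0992×7.580^1.5) = 0.1925/2.070 = 0.0930.
The undesired path is higher order in M, so low C_M (CSTR or dilute feed) favours N.

0.0930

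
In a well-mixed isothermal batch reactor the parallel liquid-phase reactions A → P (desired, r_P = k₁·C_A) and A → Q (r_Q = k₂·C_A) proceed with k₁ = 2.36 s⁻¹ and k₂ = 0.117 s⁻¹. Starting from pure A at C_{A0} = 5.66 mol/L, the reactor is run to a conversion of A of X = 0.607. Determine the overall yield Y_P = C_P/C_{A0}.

0.578

C_A = C_{A0}(1−X) = 2.224 mol/L.
Both paths are first order in A, so the instantaneous fraction to P is constant: dC_P/d(−C_A) = k₁/(k₁+k₂) = 0.9528.
C_P = 0.9528·(C_{A0}−C_A) = 0.9528×3.436 = 3.27 mol/L.
Y_P = C_P/C_{A0} = 3.273/5.66 = 0.578.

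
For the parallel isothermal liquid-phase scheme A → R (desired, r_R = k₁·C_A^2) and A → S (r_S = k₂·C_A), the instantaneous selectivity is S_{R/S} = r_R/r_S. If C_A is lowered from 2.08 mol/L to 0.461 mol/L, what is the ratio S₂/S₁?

0.222

S_{R/S} = (k₁/k₂)·C_A, so S₂/S₁ = (C_{A,2}/C_{A,1}).
= 0.461/2.08 = 0.222.
Selectivity toward R falls as C_A falls — high-concentration operation is favoured.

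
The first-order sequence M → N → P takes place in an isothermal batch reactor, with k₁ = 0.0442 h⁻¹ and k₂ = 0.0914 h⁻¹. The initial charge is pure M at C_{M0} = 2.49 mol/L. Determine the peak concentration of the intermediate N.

For a first-order series the maximum intermediate yield is C_{N,max}/C_{M0} = (k₁/k₂)^[k₂/(k₂−k₁)].
= (0.0442/0.0914)^(0.0914/(0.0914−0.0442)) = (0.4836)^(1.936) = 0.2449.
C_{N,max} = 0.2449×2.49 = 0.610 mol/L.

0.610 mol/L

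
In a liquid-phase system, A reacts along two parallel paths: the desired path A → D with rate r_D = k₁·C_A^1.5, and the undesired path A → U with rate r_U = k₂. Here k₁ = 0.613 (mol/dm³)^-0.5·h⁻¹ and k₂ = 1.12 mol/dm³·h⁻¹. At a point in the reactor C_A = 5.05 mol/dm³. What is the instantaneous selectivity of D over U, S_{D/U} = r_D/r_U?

6.21

S_{D/U} = r_D/r_U = (k₁·C_A^1.5)/(k₂) = (k₁/k₂)·C_A^1.5.
= (0.613×5.050^1.5) / (1.12) = 6.957/1.120 = 6.21.
Since the desired path is higher order in A, keeping C_A high (PFR or concentrated feed) favours D.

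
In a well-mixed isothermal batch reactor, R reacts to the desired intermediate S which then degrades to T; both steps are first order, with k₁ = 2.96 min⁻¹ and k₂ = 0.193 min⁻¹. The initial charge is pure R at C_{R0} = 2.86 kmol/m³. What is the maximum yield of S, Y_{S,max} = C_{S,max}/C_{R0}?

For a first-order series the maximum intermediate yield is C_{S,max}/C_{R0} = (k₁/k₂)^[k₂/(k₂−k₁)].
= (2.96/0.193)^(0.193/(0.193−2.96)) = (15.34)^(-0.06975) = 0.8266.

0.827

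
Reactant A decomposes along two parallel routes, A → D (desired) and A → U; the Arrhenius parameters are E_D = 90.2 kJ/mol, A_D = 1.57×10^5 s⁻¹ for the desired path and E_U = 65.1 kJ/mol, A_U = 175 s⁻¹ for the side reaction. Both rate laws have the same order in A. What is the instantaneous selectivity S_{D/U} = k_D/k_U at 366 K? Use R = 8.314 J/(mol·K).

0.235

k_D/k_U = (A_D/A_U)·exp[−(E_D−E_U)/(RT)] = (A_D/A_U)·exp[(E_U−E_D)/(RT)].
(E_U−E_D)/(RT) = (65.1−90.2)×10³/(8.314×366) = -25100/3043 = -8.249.
k_D/k_U = (1.57×10^5/175)·exp(-8.249) = 897.1 × 2.616×10^-4 = 0.235.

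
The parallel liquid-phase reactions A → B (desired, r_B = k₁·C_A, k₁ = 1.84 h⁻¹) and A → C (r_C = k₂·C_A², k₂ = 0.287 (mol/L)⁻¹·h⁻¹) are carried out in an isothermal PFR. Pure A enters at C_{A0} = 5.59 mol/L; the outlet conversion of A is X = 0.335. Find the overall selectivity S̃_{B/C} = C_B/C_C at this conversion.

C_A = C_{A0}(1−X) = 3.717 mol/L.
Along a PFR/batch, dC_B/dC_A = −r_B/(r_B+r_C) = −k₁/(k₁+k₂·C_A).
Integrating from C_{A0} to C_A: C_B = (1.84/0.287)·ln[(1.84+0.287·5.59)/(1.84+0.287·3.72)] = 6.411·ln(3.444/2.907) = 1.088 mol/L.
C_C = (C_{A0}−C_A)−C_B = 0.7850 mol/L; S̃_{B/C} = 1.088/0.7850 = 1.39.

1.39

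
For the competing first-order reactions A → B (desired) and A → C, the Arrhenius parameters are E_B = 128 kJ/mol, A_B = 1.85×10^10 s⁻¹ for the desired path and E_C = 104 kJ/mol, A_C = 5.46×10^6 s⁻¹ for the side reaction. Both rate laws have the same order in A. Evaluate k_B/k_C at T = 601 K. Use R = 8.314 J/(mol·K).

Since both paths have the same order in A, the concentration cancels and S_{B/C} = k_B/k_C = (A_B/A_C)·exp[(E_C−E_B)/(RT)].
(E_C−E_B)/(RT) = (104−128)×10³/(8.314×601) = -24000/4997 = -4.803.
k_B/k_C = (1.85×10^10/5.46×10^6)·exp(-4.803) = 3388 × 0.008204 = 27.8.

27.8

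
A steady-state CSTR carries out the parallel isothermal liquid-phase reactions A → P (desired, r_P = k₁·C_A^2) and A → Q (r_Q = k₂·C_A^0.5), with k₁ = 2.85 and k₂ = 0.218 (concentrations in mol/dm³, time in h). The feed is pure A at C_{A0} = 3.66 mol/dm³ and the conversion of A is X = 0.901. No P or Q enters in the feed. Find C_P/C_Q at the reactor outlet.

Exit C_A = C_{A0}(1−X) = 3.66×0.0990 = 0.3623 mol/dm³.
In a CSTR the entire volume is at exit conditions, so r_P = 2.85×0.3623^2 = 0.3742 and r_Q = 0.218×0.3623^0.5 = 0.1312.
Overall selectivity = C_P/C_Q = r_Pτ/(r_Qτ) = r_P/r_Q = 2.85.

2.85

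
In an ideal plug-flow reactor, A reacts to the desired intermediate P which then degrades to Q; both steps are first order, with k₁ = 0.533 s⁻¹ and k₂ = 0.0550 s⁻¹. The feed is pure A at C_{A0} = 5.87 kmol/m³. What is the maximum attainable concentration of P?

At the optimum, C_{P,max}/C_{A0} = (k₁/k₂)^[k₂/(k₂−k₁)].
= (0.533/0.0550)^(0.0550/(0.0550−0.533)) = (9.691)^(-0.1151) = 0.7700.
C_{P,max} = 0.7700×5.87 = 4.52 kmol/m³.

4.52 kmol/m³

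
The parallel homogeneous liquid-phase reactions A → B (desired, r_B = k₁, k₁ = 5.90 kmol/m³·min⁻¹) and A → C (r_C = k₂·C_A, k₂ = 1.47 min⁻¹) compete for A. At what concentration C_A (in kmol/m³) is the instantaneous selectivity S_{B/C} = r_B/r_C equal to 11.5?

S_{B/C} = (k₁/k₂)·C_A⁻¹ ⇒ C_A = (S·k₂/k₁)^(-1).
= (11.5×1.47/5.90)^(-1) = (2.865)^(-1) = 0.349 kmol/m³.

0.349 kmol/m³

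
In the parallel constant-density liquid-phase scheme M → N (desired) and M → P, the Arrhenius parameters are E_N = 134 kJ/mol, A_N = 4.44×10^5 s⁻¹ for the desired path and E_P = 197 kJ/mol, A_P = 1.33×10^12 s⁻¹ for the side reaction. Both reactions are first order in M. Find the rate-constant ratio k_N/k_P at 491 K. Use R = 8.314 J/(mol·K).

1.68

k_N/k_P = (A_N/A_P)·exp[−(E_N−E_P)/(RT)] = (A_N/A_P)·exp[(E_P−E_N)/(RT)].
(E_P−E_N)/(RT) = (197−134)×10³/(8.314×491) = 63000/4082 = 15.43.
k_N/k_P = (4.44×10^5/1.33×10^12)·exp(15.43) = 3.338×10^-7 × 5.040×10^6 = 1.68.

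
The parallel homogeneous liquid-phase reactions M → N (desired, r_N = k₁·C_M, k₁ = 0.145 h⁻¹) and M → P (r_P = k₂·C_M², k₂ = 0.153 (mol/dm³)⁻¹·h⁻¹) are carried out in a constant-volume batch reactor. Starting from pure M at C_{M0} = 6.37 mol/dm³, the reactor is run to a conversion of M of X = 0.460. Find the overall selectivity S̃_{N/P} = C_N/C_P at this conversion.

C_M = C_{M0}(1−X) = 3.440 mol/dm³.
Along a PFR/batch, dC_N/dC_M = −r_N/(r_N+r_P) = −k₁/(k₁+k₂·C_M).
Integrating from C_{M0} to C_M: C_N = (0.145/0.153)·ln[(0.145+0.153·6.37)/(0.145+0.153·3.44)] = 0.9477·ln(1.120/0.6713) = 0.4848 mol/dm³.
C_P = (C_{M0}−C_M)−C_N = 2.445 mol/dm³; S̃_{N/P} = 0.4848/2.445 = 0.198.

0.198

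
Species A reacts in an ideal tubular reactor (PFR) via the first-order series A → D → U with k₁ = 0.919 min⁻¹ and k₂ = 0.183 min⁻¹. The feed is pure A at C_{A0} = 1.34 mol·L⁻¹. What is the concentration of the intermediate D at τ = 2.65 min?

The intermediate concentration in a first-order A→B→C sequence is C_D = k₁C_{A0}(e^(−k₁τ) − e^(−k₂τ))/(k₂−k₁).
e^(−k₁τ) = e^(−0.919×2.65) = e^(−2.435) = 0.08757; e^(−k₂τ) = e^(−0.4849) = 0.6157.
C_D = 0.919×1.34/(0.183−0.919) × (0.08757−0.6157) = (-1.673)×(-0.5282) = 0.8837 mol·L⁻¹.

0.884 mol·L⁻¹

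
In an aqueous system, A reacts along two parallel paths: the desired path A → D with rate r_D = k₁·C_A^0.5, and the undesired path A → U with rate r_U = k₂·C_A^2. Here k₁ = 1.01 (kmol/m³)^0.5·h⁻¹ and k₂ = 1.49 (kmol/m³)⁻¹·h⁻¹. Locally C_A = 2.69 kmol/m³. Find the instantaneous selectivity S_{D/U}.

0.154

S_{D/U} = r_D/r_U = (k₁·C_A^0.5)/(k₂·C_A^2) = (k₁/k₂)·C_A^-1.5.
= (1.01×2.690^0.5) / (1.49×2.690^2) = 1.657/10.78 = 0.154.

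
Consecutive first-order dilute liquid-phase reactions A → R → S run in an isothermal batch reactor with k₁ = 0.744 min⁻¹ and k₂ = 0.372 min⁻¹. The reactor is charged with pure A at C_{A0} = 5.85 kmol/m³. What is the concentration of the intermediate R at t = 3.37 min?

Solving the coupled first-order balances gives C_R(t) = [k₁/(k₂−k₁)]·C_{A0}·(e^(−k₁t) − e^(−k₂t)).
e^(−k₁t) = e^(−0.744×3.37) = e^(−2.507) = 0.08149; e^(−k₂t) = e^(−1.254) = 0.2855.
C_R = 0.744×5.85/(0.372−0.744) × (0.08149−0.2855) = (-11.70)×(-0.2040) = 2.386 kmol/m³.

2.39 kmol/m³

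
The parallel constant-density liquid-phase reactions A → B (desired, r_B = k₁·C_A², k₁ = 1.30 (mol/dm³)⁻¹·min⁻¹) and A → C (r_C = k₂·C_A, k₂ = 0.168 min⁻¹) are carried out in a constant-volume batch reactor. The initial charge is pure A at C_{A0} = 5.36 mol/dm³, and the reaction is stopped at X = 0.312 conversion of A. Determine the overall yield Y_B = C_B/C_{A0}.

C_A = C_{A0}(1−X) = 3.688 mol/dm³.
Along a PFR/batch, dC_C/dC_A = −r_C/(r_B+r_C) = −k₂/(k₂+k₁·C_A).
Integrating from C_{A0} to C_A: C_C = (0.168/1.30)·ln[(0.168+1.30·5.36)/(0.168+1.30·3.69)] = 0.1292·ln(7.136/4.962) = 0.04696 mol/dm³.
Then C_B = (C_{A0}−C_A) − C_C = 1.672 − 0.04696 = 1.625 mol/dm³.
Y_B = C_B/C_{A0} = 1.625/5.36 = 0.303.

0.303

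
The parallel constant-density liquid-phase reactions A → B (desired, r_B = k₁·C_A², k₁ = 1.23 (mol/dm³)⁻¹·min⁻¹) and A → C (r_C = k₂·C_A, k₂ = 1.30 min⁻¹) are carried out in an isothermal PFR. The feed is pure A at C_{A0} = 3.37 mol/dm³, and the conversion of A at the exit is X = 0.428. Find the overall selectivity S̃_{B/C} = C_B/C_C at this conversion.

C_A = C_{A0}(1−X) = 1.928 mol/dm³.
Along a PFR/batch, dC_C/dC_A = −r_C/(r_B+r_C) = −k₂/(k₂+k₁·C_A).
Integrating from C_{A0} to C_A: C_C = (1.30/1.23)·ln[(1.30+1.23·3.37)/(1.30+1.23·1.93)] = 1.057·ln(5.445/3.671) = 0.4167 mol/dm³.
Then C_B = (C_{A0}−C_A) − C_C = 1.442 − 0.4167 = 1.026 mol/dm³.
S̃_{B/C} = C_B/C_C = 1.026/0.4167 = 2.46.

2.46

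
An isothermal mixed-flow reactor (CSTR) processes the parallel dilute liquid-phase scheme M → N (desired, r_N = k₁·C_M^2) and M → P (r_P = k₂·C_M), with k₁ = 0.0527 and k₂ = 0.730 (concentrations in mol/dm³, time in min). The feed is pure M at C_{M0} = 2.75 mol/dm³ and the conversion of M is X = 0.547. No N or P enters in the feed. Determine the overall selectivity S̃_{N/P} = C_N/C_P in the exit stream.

Exit C_M = C_{M0}(1−X) = 2.75×0.453 = 1.246 mol/dm³.
Rates in a CSTR are evaluated at the outlet concentration: r_N = 0.0527×1.246^2 = 0.08178, r_P = 0.730×1.246 = 0.9094.
Overall selectivity = C_N/C_P = r_Nτ/(r_Pτ) = r_N/r_P = 0.0899.

0.0899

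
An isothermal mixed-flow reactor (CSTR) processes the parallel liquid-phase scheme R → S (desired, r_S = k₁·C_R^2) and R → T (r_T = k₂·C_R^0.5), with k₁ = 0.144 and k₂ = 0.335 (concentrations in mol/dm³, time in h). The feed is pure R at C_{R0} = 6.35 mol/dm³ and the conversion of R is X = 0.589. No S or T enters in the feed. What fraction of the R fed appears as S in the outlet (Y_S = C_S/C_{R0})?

0.380

Exit C_R = C_{R0}(1−X) = 6.35×0.411 = 2.610 mol/dm³.
Rates in a CSTR are evaluated at the outlet concentration: r_S = 0.144×2.610^2 = 0.9808, r_T = 0.335×2.610^0.5 = 0.5412.
Fraction of consumed R going to S: r_S/(r_S+r_T) = 0.6444.
C_S = 0.6444·C_{R0}·X = 0.6444×6.35×0.589 = 2.41 mol/dm³; Y_S = C_S/C_{R0} = 0.380.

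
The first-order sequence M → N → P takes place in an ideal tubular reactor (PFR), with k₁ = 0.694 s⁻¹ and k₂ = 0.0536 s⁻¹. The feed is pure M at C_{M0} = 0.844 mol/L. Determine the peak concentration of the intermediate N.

At the optimum, C_{N,max}/C_{M0} = (k₁/k₂)^[k₂/(k₂−k₁)].
= (0.694/0.0536)^(0.0536/(0.0536−0.694)) = (12.95)^(-0.08370) = 0.8071.
C_{N,max} = 0.8071×0.844 = 0.681 mol/L.

0.681 mol/L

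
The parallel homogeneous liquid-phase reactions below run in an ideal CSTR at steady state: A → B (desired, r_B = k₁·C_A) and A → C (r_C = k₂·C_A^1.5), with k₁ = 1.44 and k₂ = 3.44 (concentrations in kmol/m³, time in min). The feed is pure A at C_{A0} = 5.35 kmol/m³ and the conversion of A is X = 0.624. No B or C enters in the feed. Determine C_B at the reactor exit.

Exit C_A = C_{A0}(1−X) = 5.35×0.376 = 2.012 kmol/m³.
A CSTR operates uniformly at the exit composition, giving r_B = 2.897 and r_C = 9.815 (each k·C_A^n at C_A = 2.012).
Fraction of consumed A going to B: r_B/(r_B+r_C) = 0.2279.
C_B = 0.2279·C_{A0}·X = 0.2279×5.35×0.624 = 0.761 kmol/m³.

0.761 kmol/m³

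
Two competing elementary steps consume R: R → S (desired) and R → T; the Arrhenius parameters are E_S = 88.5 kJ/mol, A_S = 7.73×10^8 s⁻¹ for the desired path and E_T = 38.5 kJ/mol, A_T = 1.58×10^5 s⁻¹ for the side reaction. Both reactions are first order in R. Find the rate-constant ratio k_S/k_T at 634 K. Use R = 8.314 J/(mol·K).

0.371

With equal orders, S_{S/T} = k_S/k_T = (A_S/A_T)·exp[(E_T−E_S)/(RT)].
(E_T−E_S)/(RT) = (38.5−88.5)×10³/(8.314×634) = -50000/5271 = -9.486.
k_S/k_T = (7.73×10^8/1.58×10^5)·exp(-9.486) = 4892 × 7.593×10^-5 = 0.371.
Since E_S > E_T, raising the temperature improves selectivity toward S.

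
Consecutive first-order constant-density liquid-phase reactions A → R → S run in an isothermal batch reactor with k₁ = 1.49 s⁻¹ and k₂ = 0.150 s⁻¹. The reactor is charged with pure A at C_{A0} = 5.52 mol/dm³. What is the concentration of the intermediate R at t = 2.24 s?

4.17 mol/dm³

Solving the coupled first-order balances gives C_R(t) = [k₁/(k₂−k₁)]·C_{A0}·(e^(−k₁t) − e^(−k₂t)).
e^(−k₁t) = e^(−1.49×2.24) = e^(−3.338) = 0.03552; e^(−k₂t) = e^(−0.3360) = 0.7146.
C_R = 1.49×5.52/(0.150−1.49) × (0.03552−0.7146) = (-6.138)×(-0.6791) = 4.168 mol/dm³.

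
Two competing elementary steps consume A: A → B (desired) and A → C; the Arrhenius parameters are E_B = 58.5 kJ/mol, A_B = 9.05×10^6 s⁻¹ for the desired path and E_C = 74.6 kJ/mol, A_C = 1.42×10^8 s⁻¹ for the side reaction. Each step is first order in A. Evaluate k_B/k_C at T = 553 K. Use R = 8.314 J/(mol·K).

2.11

k_B/k_C = (A_B/A_C)·exp[−(E_B−E_C)/(RT)] = (A_B/A_C)·exp[(E_C−E_B)/(RT)].
(E_C−E_B)/(RT) = (74.6−58.5)×10³/(8.314×553) = 16100/4598 = 3.502.
k_B/k_C = (9.05×10^6/1.42×10^8)·exp(3.502) = 0.06373 × 33.17 = 2.11.
Since E_B < E_C, lowering the temperature improves selectivity toward B.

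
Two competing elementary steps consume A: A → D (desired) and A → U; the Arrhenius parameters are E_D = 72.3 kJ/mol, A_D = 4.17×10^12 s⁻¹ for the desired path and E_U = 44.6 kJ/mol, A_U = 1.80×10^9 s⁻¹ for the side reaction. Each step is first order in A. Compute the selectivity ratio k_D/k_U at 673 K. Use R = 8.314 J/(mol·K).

16.4

With equal orders, S_{D/U} = k_D/k_U = (A_D/A_U)·exp[(E_U−E_D)/(RT)].
(E_U−E_D)/(RT) = (44.6−72.3)×10³/(8.314×673) = -27700/5595 = -4.951.
k_D/k_U = (4.17×10^12/1.80×10^9)·exp(-4.951) = 2317 × 0.007079 = 16.4.
Since E_D > E_U, raising the temperature improves selectivity toward D.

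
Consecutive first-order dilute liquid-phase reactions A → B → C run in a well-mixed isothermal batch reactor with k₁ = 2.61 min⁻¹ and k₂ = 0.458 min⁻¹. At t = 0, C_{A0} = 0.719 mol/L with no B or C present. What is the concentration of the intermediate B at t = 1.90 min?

The intermediate concentration in a first-order A→B→C sequence is C_B = k₁C_{A0}(e^(−k₁t) − e^(−k₂t))/(k₂−k₁).
e^(−k₁t) = e^(−2.61×1.90) = e^(−4.959) = 0.007020; e^(−k₂t) = e^(−0.8702) = 0.4189.
C_B = 2.61×0.719/(0.458−2.61) × (0.007020−0.4189) = (-0.8720)×(-0.4118) = 0.3591 mol/L.

0.359 mol/L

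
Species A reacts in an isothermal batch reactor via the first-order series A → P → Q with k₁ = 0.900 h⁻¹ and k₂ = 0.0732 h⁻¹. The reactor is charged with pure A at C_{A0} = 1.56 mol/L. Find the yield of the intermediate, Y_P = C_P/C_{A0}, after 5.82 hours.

For first-order series with pure A initially, C_P(t) = k₁C_{A0}/(k₂−k₁)·(e^(−k₁t) − e^(−k₂t)).
e^(−k₁t) = e^(−0.900×5.82) = e^(−5.238) = 0.005311; e^(−k₂t) = e^(−0.4260) = 0.6531.
C_P = 0.900×1.56/(0.0732−0.900) × (0.005311−0.6531) = (-1.698)×(-0.6478) = 1.100 mol/L.
Y_P = C_P/C_{A0} = 1.100/1.56 = 0.705.

0.705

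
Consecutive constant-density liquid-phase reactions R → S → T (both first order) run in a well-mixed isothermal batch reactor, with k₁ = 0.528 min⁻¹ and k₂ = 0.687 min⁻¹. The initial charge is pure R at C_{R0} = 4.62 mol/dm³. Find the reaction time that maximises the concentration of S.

1.66 min

For first-order series the maximum of C_S occurs at t_opt = ln(k₂/k₁)/(k₂−k₁).
= ln(0.687/0.528)/(0.687−0.528) = ln(1.301)/0.1590 = 0.2632/0.1590 = 1.66 min.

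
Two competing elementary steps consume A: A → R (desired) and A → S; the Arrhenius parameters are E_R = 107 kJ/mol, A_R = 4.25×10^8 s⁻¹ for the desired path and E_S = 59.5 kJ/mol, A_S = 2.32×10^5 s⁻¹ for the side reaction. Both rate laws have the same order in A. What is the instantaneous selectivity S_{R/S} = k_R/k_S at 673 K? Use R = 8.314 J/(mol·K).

k_R/k_S = (A_R/A_S)·exp[−(E_R−E_S)/(RT)] = (A_R/A_S)·exp[(E_S−E_R)/(RT)].
(E_S−E_R)/(RT) = (59.5−107)×10³/(8.314×673) = -47500/5595 = -8.489.
k_R/k_S = (4.25×10^8/2.32×10^5)·exp(-8.489) = 1832 × 2.057×10^-4 = 0.377.

0.377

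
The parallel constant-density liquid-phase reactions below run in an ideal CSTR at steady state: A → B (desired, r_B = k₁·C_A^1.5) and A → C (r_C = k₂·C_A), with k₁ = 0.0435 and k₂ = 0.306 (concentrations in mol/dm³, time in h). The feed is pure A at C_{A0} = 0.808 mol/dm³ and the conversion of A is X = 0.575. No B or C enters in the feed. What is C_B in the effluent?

Exit C_A = C_{A0}(1−X) = 0.808×0.425 = 0.3434 mol/dm³.
In a CSTR the entire volume is at exit conditions, so r_B = 0.0435×0.3434^1.5 = 0.008754 and r_C = 0.306×0.3434 = 0.1051.
Fraction of consumed A going to B: r_B/(r_B+r_C) = 0.07690.
C_B = 0.07690·C_{A0}·X = 0.07690×0.808×0.575 = 0.0357 mol/dm³.

0.0357 mol/dm³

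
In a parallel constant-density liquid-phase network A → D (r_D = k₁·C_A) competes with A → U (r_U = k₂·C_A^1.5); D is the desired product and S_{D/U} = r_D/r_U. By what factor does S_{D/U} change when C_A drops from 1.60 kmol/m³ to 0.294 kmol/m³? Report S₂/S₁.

2.33

S_{D/U} = (k₁/k₂)·C_A^-0.5, so S₂/S₁ = (C_{A,2}/C_{A,1})^-0.5.
= (0.294/1.60)^(-0.5) = (0.1837)^(-0.5) = 2.33.
Selectivity toward D rises as C_A falls — low-concentration operation is favoured.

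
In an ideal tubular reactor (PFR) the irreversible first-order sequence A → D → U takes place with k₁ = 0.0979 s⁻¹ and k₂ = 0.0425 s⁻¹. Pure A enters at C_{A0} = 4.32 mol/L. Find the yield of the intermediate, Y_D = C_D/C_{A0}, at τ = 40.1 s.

0.287

The intermediate concentration in a first-order A→B→C sequence is C_D = k₁C_{A0}(e^(−k₁τ) − e^(−k₂τ))/(k₂−k₁).
e^(−k₁τ) = e^(−0.0979×40.1) = e^(−3.926) = 0.01973; e^(−k₂τ) = e^(−1.704) = 0.1819.
C_D = 0.0979×4.32/(0.0425−0.0979) × (0.01973−0.1819) = (-7.634)×(-0.1622) = 1.238 mol/L.
Y_D = C_D/C_{A0} = 1.238/4.32 = 0.287.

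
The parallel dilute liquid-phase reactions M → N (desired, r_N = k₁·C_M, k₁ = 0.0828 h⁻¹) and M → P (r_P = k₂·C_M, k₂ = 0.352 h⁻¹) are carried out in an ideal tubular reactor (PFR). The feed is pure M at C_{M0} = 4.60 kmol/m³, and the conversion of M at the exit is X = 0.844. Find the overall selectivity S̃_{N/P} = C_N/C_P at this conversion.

C_M = C_{M0}(1−X) = 0.7176 kmol/m³.
Both paths are first order in M, so the instantaneous fraction to N is constant: dC_N/d(−C_M) = k₁/(k₁+k₂) = 0.1904.
C_N = 0.1904·(C_{M0}−C_M) = 0.1904×3.882 = 0.739 kmol/m³.
C_P = (C_{M0}−C_M)−C_N = 3.143 kmol/m³; S̃_{N/P} = 0.7393/3.143 = 0.235.

0.235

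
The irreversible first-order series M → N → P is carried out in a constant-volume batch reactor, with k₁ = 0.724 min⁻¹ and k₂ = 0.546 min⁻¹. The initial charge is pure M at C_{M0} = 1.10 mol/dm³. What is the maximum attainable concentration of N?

0.463 mol/dm³

For a first-order series the maximum intermediate yield is C_{N,max}/C_{M0} = (k₁/k₂)^[k₂/(k₂−k₁)].
= (0.724/0.546)^(0.546/(0.546−0.724)) = (1.326)^(-3.067) = 0.4208.
C_{N,max} = 0.4208×1.10 = 0.463 mol/dm³.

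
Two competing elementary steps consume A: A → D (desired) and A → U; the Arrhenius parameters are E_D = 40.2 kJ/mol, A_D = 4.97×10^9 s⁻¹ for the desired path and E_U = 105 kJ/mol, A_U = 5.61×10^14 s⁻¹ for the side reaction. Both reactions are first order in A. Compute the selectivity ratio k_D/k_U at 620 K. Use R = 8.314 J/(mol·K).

k_D/k_U = (A_D/A_U)·exp[−(E_D−E_U)/(RT)] = (A_D/A_U)·exp[(E_U−E_D)/(RT)].
(E_U−E_D)/(RT) = (105−40.2)×10³/(8.314×620) = 64800/5155 = 12.57.
k_D/k_U = (4.97×10^9/5.61×10^14)·exp(12.57) = 8.859×10^-6 × 2.881×10^5 = 2.55.
Since E_D < E_U, lowering the temperature improves selectivity toward D.

2.55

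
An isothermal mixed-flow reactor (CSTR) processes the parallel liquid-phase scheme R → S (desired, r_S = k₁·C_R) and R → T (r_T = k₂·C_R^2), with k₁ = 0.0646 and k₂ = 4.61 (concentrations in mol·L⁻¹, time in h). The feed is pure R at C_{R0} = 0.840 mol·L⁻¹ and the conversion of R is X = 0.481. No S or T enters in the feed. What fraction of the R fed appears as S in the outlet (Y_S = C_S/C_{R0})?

0.0150

Exit C_R = C_{R0}(1−X) = 0.840×0.519 = 0.4360 mol·L⁻¹.
A CSTR operates uniformly at the exit composition, giving r_S = 0.02816 and r_T = 0.8762 (each k·C_R^n at C_R = 0.4360).
Fraction of consumed R going to S: r_S/(r_S+r_T) = 0.03114.
C_S = 0.03114·C_{R0}·X = 0.03114×0.840×0.481 = 0.0126 mol·L⁻¹; Y_S = C_S/C_{R0} = 0.0150.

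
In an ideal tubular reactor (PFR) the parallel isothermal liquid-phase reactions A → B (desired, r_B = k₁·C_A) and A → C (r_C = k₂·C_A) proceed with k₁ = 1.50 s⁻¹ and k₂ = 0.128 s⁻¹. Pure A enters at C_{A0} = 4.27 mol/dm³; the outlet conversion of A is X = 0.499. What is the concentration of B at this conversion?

C_A = C_{A0}(1−X) = 2.139 mol/dm³.
Both paths are first order in A, so the instantaneous fraction to B is constant: dC_B/d(−C_A) = k₁/(k₁+k₂) = 0.9214.
C_B = 0.9214·(C_{A0}−C_A) = 0.9214×2.131 = 1.96 mol/dm³.

1.96 mol/dm³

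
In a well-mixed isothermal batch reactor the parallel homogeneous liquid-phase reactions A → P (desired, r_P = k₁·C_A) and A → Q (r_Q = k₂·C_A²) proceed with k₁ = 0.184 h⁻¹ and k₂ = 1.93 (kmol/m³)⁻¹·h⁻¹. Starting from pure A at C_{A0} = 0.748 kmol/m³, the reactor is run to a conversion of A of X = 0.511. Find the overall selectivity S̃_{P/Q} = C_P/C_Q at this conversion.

C_A = C_{A0}(1−X) = 0.3658 kmol/m³.
Along a PFR/batch, dC_P/dC_A = −r_P/(r_P+r_Q) = −k₁/(k₁+k₂·C_A).
Integrating from C_{A0} to C_A: C_P = (0.184/1.93)·ln[(0.184+1.93·0.748)/(0.184+1.93·0.366)] = 0.09534·ln(1.628/0.8899) = 0.05756 kmol/m³.
C_Q = (C_{A0}−C_A)−C_P = 0.3247 kmol/m³; S̃_{P/Q} = 0.05756/0.3247 = 0.177.

0.177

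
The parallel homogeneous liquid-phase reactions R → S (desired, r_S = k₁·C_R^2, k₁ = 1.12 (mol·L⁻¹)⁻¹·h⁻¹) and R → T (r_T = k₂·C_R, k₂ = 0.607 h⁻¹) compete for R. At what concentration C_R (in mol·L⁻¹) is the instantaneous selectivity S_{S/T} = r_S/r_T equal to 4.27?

S_{S/T} = (k₁/k₂)·C_R ⇒ C_R = S·k₂/k₁.
= 4.27×0.607/1.12 = 2.31 mol·L⁻¹.

2.31 mol·L⁻¹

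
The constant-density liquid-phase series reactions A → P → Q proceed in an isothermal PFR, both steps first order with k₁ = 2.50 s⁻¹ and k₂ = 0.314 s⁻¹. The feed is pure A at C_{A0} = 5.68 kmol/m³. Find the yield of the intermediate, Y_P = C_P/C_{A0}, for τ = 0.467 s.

0.632

For first-order series with pure A initially, C_P(τ) = k₁C_{A0}/(k₂−k₁)·(e^(−k₁τ) − e^(−k₂τ)).
e^(−k₁τ) = e^(−2.50×0.467) = e^(−1.167) = 0.3111; e^(−k₂τ) = e^(−0.1466) = 0.8636.
C_P = 2.50×5.68/(0.314−2.50) × (0.3111−0.8636) = (-6.496)×(-0.5525) = 3.589 kmol/m³.
Y_P = C_P/C_{A0} = 3.589/5.68 = 0.632.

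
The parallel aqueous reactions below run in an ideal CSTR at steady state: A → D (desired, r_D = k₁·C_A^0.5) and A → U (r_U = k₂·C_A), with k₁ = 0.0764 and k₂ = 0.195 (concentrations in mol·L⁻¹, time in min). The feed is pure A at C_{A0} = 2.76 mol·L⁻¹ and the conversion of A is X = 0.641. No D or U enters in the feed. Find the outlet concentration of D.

Exit C_A = C_{A0}(1−X) = 2.76×0.359 = 0.9908 mol·L⁻¹.
Rates in a CSTR are evaluated at the outlet concentration: r_D = 0.0764×0.9908^0.5 = 0.07605, r_U = 0.195×0.9908 = 0.1932.
Fraction of consumed A going to D: r_D/(r_D+r_U) = 0.2824.
C_D = 0.2824·C_{A0}·X = 0.2824×2.76×0.641 = 0.500 mol·L⁻¹.

0.500 mol·L⁻¹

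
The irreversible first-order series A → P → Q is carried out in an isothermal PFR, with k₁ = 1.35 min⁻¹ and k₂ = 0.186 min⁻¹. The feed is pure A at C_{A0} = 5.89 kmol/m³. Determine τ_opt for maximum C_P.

1.70 min

The intermediate peaks when r₁ = r₂, i.e. k₁e^(−k₁τ) = k₂e^(−k₂τ), giving τ_opt = ln(k₂/k₁)/(k₂−k₁).
= ln(0.186/1.35)/(0.186−1.35) = ln(0.1378)/-1.164 = -1.982/-1.164 = 1.70 min.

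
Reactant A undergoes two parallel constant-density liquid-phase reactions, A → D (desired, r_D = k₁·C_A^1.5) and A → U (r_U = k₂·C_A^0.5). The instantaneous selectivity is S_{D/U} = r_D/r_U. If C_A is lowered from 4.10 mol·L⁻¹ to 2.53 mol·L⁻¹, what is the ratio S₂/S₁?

0.617

S_{D/U} = (k₁/k₂)·C_A, so S₂/S₁ = (C_{A,2}/C_{A,1}).
= 2.53/4.10 = 0.617.
Selectivity toward D falls as C_A falls — high-concentration operation is favoured.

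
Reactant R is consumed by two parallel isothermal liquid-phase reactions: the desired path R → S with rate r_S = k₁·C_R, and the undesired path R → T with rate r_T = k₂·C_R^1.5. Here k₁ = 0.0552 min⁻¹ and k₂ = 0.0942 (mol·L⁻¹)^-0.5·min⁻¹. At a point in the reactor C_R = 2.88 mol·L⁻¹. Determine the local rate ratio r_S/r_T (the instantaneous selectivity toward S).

S_{S/T} = r_S/r_T = (k₁·C_R)/(k₂·C_R^1.5) = (k₁/k₂)·C_R^-0.5.
= (0.0552×2.880) / (0.0942×2.880^1.5) = 0.1590/0.4604 = 0.345.

0.345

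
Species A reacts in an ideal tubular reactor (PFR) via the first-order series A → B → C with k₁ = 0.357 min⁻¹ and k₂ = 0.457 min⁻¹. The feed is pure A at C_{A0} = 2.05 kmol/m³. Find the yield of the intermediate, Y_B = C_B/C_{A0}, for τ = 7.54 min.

0.128

Solving the coupled first-order balances gives C_B(τ) = [k₁/(k₂−k₁)]·C_{A0}·(e^(−k₁τ) − e^(−k₂τ)).
e^(−k₁τ) = e^(−0.357×7.54) = e^(−2.692) = 0.06776; e^(−k₂τ) = e^(−3.446) = 0.03188.
C_B = 0.357×2.05/(0.457−0.357) × (0.06776−0.03188) = 7.318×0.03588 = 0.2626 kmol/m³.
Y_B = C_B/C_{A0} = 0.2626/2.05 = 0.128.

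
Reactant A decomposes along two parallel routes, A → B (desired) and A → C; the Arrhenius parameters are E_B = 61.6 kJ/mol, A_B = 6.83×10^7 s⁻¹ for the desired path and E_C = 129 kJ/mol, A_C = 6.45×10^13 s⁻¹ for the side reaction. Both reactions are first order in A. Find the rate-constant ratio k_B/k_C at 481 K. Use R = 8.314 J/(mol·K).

22.1

k_B/k_C = (A_B/A_C)·exp[−(E_B−E_C)/(RT)] = (A_B/A_C)·exp[(E_C−E_B)/(RT)].
(E_C−E_B)/(RT) = (129−61.6)×10³/(8.314×481) = 67400/3999 = 16.85.
k_B/k_C = (6.83×10^7/6.45×10^13)·exp(16.85) = 1.059×10^-6 × 2.088×10^7 = 22.1.
Since E_B < E_C, lowering the temperature improves selectivity toward B.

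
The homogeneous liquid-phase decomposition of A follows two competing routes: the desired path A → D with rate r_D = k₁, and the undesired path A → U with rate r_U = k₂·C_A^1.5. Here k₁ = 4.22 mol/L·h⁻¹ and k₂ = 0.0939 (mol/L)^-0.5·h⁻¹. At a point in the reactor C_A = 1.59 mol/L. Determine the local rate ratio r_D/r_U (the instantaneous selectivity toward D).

22.4

S_{D/U} = r_D/r_U = (k₁)/(k₂·C_A^1.5) = (k₁/k₂)·C_A^-1.5.
= (4.22) / (0.0939×1.590^1.5) = 4.220/0.1883 = 22.4.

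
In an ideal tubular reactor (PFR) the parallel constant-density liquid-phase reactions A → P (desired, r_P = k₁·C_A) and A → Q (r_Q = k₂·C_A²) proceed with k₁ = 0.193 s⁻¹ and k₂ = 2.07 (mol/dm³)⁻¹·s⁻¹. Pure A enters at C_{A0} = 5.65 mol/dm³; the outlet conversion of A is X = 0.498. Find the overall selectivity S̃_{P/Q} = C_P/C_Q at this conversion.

C_A = C_{A0}(1−X) = 2.836 mol/dm³.
Along a PFR/batch, dC_P/dC_A = −r_P/(r_P+r_Q) = −k₁/(k₁+k₂·C_A).
Integrating from C_{A0} to C_A: C_P = (0.193/2.07)·ln[(0.193+2.07·5.65)/(0.193+2.07·2.84)] = 0.09324·ln(11.89/6.064) = 0.06276 mol/dm³.
C_Q = (C_{A0}−C_A)−C_P = 2.751 mol/dm³; S̃_{P/Q} = 0.06276/2.751 = 0.0228.

0.0228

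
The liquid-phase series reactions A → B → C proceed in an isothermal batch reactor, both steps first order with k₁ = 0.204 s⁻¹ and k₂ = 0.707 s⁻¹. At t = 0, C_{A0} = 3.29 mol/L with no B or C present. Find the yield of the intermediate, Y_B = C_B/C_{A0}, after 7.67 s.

0.0830

For first-order series with pure A initially, C_B(t) = k₁C_{A0}/(k₂−k₁)·(e^(−k₁t) − e^(−k₂t)).
e^(−k₁t) = e^(−0.204×7.67) = e^(−1.565) = 0.2092; e^(−k₂t) = e^(−5.423) = 0.004415.
C_B = 0.204×3.29/(0.707−0.204) × (0.2092−0.004415) = 1.334×0.2047 = 0.2732 mol/L.
Y_B = C_B/C_{A0} = 0.2732/3.29 = 0.0830.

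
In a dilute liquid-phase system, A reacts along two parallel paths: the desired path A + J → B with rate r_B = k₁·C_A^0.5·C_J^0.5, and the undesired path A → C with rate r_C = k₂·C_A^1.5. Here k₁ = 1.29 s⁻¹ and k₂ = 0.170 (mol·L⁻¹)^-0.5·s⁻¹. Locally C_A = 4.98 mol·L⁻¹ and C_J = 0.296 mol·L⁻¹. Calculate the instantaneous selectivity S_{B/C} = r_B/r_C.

0.829

S_{B/C} = r_B/r_C = (k₁·C_A^0.5·C_J^0.5)/(k₂·C_A^1.5) = (k₁/k₂)·C_A⁻¹·C_J^0.5.
= (1.29×4.980^0.5×0.2960^0.5) / (0.170×4.980^1.5) = 1.566/1.889 = 0.829.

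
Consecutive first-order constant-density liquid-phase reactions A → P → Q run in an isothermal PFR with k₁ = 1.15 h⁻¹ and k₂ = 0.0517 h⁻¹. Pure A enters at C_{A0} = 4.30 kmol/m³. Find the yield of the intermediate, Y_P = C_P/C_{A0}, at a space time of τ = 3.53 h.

0.854

For first-order series with pure A initially, C_P(τ) = k₁C_{A0}/(k₂−k₁)·(e^(−k₁τ) − e^(−k₂τ)).
e^(−k₁τ) = e^(−1.15×3.53) = e^(−4.059) = 0.01726; e^(−k₂τ) = e^(−0.1825) = 0.8332.
C_P = 1.15×4.30/(0.0517−1.15) × (0.01726−0.8332) = (-4.502)×(-0.8159) = 3.674 kmol/m³.
Y_P = C_P/C_{A0} = 3.674/4.30 = 0.854.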